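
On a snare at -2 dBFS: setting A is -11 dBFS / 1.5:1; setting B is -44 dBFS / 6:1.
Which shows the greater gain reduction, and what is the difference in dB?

B, by 32 dB

A: GR = 9 − 9/1.5 = 3 dB.
B: GR = 42 − 42/6 = 35 dB.
B reduces 32 dB more.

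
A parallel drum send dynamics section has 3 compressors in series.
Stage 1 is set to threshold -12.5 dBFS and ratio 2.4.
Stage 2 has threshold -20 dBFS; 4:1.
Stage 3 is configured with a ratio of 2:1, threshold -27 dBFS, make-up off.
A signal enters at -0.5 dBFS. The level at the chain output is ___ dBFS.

Stage 1: overshoot 12 dB → 12/2.4 = 5 dB → -7.5 dBFS.
Stage 2: 12.5 dB above -20 dBFS, reduced 4:1 to 3.125 dB above → -16.875 dBFS.
Stage 3: -16.875 dBFS is 10.125 dB over -27 dBFS; at 2:1 that becomes 5.0625 dB over, giving -21.9375 dBFS.

-21.9375 dBFS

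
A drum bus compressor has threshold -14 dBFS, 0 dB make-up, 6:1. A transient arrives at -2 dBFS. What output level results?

-12 dBFS

The input is 12 dB above the -14 dBFS threshold.
At 6:1 the overshoot is divided by 6, leaving 2 dB above threshold.
Output = -14 + 2 = -12 dBFS.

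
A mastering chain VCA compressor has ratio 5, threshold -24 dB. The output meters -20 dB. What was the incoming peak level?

-4 dB

Post-compression overshoot = -20 − (-24) = 4 dB.
Before 5:1 compression the overshoot was 4 × 5 = 20 dB, so input = -24 + 20 = -4 dB.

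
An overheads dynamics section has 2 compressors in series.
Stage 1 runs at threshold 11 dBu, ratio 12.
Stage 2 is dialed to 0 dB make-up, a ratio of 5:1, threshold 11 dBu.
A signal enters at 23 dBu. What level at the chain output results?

Stage 1: 12 dB above 11 dBu, reduced 12:1 to 1 dB above → 12 dBu.
Stage 2: 1 dB above 11 dBu, reduced 5:1 to 0.2 dB above → 11.2 dBu.

11.2 dBu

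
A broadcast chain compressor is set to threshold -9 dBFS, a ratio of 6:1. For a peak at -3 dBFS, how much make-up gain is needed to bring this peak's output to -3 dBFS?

Overshoot 6 dB → 6/6 = 1 dB after compression, so the compressed level is -9 + 1 = -8 dBFS.
Make-up = target − compressed = -3 − (-8) = 5 dB.

5 dB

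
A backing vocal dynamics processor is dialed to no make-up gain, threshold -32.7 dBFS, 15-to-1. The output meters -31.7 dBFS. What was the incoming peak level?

Post-compression overshoot = -31.7 − (-32.7) = 1 dB.
Before 15:1 compression the overshoot was 1 × 15 = 15 dB, so input = -32.7 + 15 = -17.7 dBFS.

-17.7 dBFS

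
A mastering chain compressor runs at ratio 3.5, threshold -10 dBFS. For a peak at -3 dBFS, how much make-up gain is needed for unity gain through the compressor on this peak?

Without make-up, output = threshold + overshoot/3.5 = -10 + 2 = -8 dBFS.
Gap to target: 5 dB.

5 dB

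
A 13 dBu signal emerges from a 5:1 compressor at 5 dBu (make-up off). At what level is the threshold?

3 dBu

Input is 10 dB above T (since output overshoot × R = input overshoot: (5 − T)·5 = 13 − T gives T = 3 dBu).
Check: 3 + (13 − 3)/5 = 3 + 2 = 5 dBu. ✓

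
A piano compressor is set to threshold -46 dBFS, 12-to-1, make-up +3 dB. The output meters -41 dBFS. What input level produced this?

-22 dBFS

Stripping the +3 dB make-up gives -44 dBFS at the gain stage.
Post-compression overshoot = -44 − (-46) = 2 dB.
Input overshoot = R × output overshoot = 24 dB → input = -46 + 24 = -22 dBFS.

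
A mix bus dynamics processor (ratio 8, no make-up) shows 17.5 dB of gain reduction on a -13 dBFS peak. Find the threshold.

Let T be the threshold. Output overshoot = (input overshoot)/R, so -30.5 − T = (-13 − T)/8.
8·(-30.5 − T) = -13 − T → 7·T = -244 − (-13) = -231.
T = -231/7 = -33 dBFS.

-33 dBFS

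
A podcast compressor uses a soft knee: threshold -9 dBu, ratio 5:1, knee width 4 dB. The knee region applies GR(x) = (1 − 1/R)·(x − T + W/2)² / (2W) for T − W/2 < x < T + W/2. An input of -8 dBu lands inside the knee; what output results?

-8.9 dBu

x − T + W/2 = -8 − (-9) + 2 = 3.
GR = (1 − 1/5) × 3² / 8 = 0.8 × 9 / 8 = 0.9 dB.
Output = -8 − 0.9 = -8.9 dBu.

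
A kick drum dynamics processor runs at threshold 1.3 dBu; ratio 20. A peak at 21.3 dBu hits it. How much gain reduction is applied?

19 dB

Overshoot = 21.3 − 1.3 = 20 dB.
At 20:1, output sits 20/20 = 1 dB above threshold.
GR = overshoot in − overshoot out = 20 − 1 = 19 dB.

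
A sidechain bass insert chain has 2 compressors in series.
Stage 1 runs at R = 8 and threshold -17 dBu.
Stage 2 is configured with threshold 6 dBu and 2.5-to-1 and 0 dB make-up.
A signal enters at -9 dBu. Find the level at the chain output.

Stage 1: 8 dB above -17 dBu, reduced 8:1 to 1 dB above → -16 dBu.
Stage 2: -16 dBu ≤ 6 dBu, so stage 2 doesn't engage; output -16 dBu.

-16 dBu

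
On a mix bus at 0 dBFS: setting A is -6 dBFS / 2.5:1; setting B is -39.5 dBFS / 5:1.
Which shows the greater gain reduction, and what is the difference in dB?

A: 6 dB over, compressed to 2.4 dB over, so 3.6 dB of GR.
B: 39.5 dB over, compressed to 7.9 dB over, so 31.6 dB of GR.
Difference: 28 dB in favour of B.

B, by 28 dB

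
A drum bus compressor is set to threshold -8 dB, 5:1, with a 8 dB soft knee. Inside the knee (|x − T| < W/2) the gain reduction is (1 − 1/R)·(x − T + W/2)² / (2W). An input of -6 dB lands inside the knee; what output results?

x − T + W/2 = -6 − (-8) + 4 = 6.
GR = (1 − 1/5) × 6² / 16 = 0.8 × 36 / 16 = 1.8 dB.
Output = -6 − 1.8 = -7.8 dB.

-7.8 dB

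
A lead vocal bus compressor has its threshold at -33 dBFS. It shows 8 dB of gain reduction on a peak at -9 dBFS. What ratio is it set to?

Input overshoot = -9 − (-33) = 24 dB.
Output overshoot = 24 − 8 = 16 dB.
Ratio = input overshoot / output overshoot = 24 / 16 = 1.5.

1.5:1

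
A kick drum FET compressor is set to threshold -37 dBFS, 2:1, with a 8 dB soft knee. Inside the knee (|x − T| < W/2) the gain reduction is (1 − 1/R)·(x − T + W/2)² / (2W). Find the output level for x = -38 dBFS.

-38.28125 dBFS

x − T + W/2 = -38 − (-37) + 4 = 3.
GR = (1 − 1/2) × 3² / 16 = 0.5 × 9 / 16 = 0.28125 dB.
Output = -38 − 0.28125 = -38.28125 dBFS.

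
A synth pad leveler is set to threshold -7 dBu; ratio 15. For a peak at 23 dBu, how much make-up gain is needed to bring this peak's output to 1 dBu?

6 dB

Without make-up, output = threshold + overshoot/15 = -7 + 2 = -5 dBu.
Gap to target: 6 dB.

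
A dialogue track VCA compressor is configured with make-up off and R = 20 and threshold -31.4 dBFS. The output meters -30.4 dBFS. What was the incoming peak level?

Post-compression overshoot = -30.4 − (-31.4) = 1 dB.
Undo the ratio: input overshoot = 1 × 20 = 20 dB, giving input = -11.4 dBFS.

-11.4 dBFS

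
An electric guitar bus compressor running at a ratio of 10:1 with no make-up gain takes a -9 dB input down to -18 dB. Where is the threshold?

-19 dB

Input is 10 dB above T (since output overshoot × R = input overshoot: (-18 − T)·10 = -9 − T gives T = -19 dB).
Check: -19 + (-9 − (-19))/10 = -19 + 1 = -18 dB. ✓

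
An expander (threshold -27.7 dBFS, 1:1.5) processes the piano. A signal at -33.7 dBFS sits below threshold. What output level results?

Below threshold, a 1:1.5 expander applies gain = (1.5−1)×(T − x) of attenuation.
(1.5−1) × 6 = 3 dB, so output = -33.7 − 3 = -36.7 dBFS.

-36.7 dBFS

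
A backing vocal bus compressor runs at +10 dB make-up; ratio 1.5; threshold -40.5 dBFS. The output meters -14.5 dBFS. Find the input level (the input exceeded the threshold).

Remove make-up: -14.5 − 10 = -24.5 dBFS.
That's 16 dB above the -40.5 dBFS threshold.
Input overshoot = R × output overshoot = 24 dB → input = -40.5 + 24 = -16.5 dBFS.

-16.5 dBFS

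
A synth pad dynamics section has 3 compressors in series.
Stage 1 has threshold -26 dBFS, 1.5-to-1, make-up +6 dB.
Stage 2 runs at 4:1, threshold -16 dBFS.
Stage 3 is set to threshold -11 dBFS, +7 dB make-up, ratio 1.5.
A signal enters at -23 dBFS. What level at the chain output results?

-11 dBFS

Stage 1: 3 dB above -26 dBFS, reduced 1.5:1 to 2 dB above → -24 dBFS; +6 dB make-up → -18 dBFS.
Stage 2: -18 dBFS is at or below the -16 dBFS threshold — no compression; output -18 dBFS.
Stage 3: below threshold (-18 ≤ -11); passes unchanged; make-up brings it to -11 dBFS.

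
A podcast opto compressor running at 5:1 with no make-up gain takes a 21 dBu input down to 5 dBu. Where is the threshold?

Input is 20 dB above T (since output overshoot × R = input overshoot: (5 − T)·5 = 21 − T gives T = 1 dBu).
Check: 1 + (21 − 1)/5 = 1 + 4 = 5 dBu. ✓

1 dBu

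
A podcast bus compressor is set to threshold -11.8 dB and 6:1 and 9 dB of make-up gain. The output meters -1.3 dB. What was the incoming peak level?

-2.8 dB

Stripping the +9 dB make-up gives -10.3 dB at the gain stage.
That's 1.5 dB above the -11.8 dB threshold.
Before 6:1 compression the overshoot was 1.5 × 6 = 9 dB, so input = -11.8 + 9 = -2.8 dB.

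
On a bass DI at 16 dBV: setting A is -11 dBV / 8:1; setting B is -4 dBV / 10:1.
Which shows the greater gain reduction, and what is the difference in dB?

A: 27 dB over, compressed to 3.375 dB over, so 23.625 dB of GR.
B: 20 dB over, compressed to 2 dB over, so 18 dB of GR.
Difference: 5.625 dB in favour of A.

A, by 5.625 dB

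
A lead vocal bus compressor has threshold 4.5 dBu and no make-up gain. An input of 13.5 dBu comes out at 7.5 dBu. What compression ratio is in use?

3:1

Input overshoot = 13.5 − 4.5 = 9 dB; output overshoot = 7.5 − 4.5 = 3 dB.
Ratio = 9 / 3 = 3.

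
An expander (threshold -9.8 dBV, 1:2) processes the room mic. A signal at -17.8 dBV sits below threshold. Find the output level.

Below threshold, a 1:2 expander applies gain = (2−1)×(T − x) of attenuation.
(2−1) × 8 = 8 dB, so output = -17.8 − 8 = -25.8 dBV.

-25.8 dBV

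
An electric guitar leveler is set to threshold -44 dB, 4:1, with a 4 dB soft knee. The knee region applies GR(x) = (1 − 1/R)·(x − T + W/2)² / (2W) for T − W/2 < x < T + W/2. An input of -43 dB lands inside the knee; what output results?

-43.84375 dB

x − T + W/2 = -43 − (-44) + 2 = 3.
GR = (1 − 1/4) × 3² / 8 = 0.75 × 9 / 8 = 0.84375 dB.
Output = -43 − 0.84375 = -43.84375 dB.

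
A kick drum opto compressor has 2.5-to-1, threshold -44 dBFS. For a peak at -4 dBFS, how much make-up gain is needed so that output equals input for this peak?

24 dB

Without make-up, output = threshold + overshoot/2.5 = -44 + 16 = -28 dBFS.
Gap to target: 24 dB.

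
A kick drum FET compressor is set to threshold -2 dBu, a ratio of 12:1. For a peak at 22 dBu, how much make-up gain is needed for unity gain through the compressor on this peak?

Without make-up, output = threshold + overshoot/12 = -2 + 2 = 0 dBu.
Gap to target: 22 dB.

22 dB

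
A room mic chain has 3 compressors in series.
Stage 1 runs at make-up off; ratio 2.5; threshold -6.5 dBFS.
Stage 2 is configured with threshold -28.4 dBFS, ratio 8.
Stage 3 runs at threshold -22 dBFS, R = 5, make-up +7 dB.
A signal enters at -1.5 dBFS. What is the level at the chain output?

Stage 1: -1.5 dBFS is 5 dB over -6.5 dBFS; at 2.5:1 that becomes 2 dB over, giving -4.5 dBFS.
Stage 2: overshoot 23.9 dB → 23.9/8 = 2.9875 dB → -25.4125 dBFS.
Stage 3: -25.4125 dBFS ≤ -22 dBFS, so stage 3 doesn't engage; make-up brings it to -18.4125 dBFS.

-18.4125 dBFS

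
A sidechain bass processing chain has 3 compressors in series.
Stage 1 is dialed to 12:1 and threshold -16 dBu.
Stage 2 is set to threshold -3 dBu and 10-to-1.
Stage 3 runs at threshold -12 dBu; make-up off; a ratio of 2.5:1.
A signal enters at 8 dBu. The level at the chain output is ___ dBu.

Stage 1: overshoot 24 dB → 24/12 = 2 dB → -14 dBu.
Stage 2: -14 dBu ≤ -3 dBu, so stage 2 doesn't engage; output -14 dBu.
Stage 3: below threshold (-14 ≤ -12); passes unchanged; output -14 dBu.

-14 dBu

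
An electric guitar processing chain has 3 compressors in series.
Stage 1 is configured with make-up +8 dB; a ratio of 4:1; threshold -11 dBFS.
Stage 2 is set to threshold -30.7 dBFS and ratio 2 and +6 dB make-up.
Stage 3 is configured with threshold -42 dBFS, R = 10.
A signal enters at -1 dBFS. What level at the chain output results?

Stage 1: overshoot 10 dB → 10/4 = 2.5 dB → -8.5 dBFS; +8 dB make-up → -0.5 dBFS.
Stage 2: 30.2 dB above -30.7 dBFS, reduced 2:1 to 15.1 dB above → -15.6 dBFS; +6 dB make-up → -9.6 dBFS.
Stage 3: -9.6 dBFS is 32.4 dB over -42 dBFS; at 10:1 that becomes 3.24 dB over, giving -38.76 dBFS.

-38.76 dBFS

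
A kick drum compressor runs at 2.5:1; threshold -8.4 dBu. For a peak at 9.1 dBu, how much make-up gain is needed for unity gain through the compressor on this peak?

The peak compresses to -8.4 + 17.5/2.5 = -1.4 dBu.
To reach 9.1 dBu requires 9.1 − (-1.4) = 10.5 dB of make-up.

10.5 dB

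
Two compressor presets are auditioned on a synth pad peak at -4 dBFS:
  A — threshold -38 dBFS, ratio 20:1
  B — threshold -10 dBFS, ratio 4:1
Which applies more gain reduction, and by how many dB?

A, by 27.8 dB

A: 34 dB over, compressed to 1.7 dB over, so 32.3 dB of GR.
B: 6 dB over, compressed to 1.5 dB over, so 4.5 dB of GR.
Difference: 27.8 dB in favour of A.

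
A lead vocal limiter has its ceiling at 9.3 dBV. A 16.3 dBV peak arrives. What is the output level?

9.3 dBV

The limiter clamps the peak to its 9.3 dBV ceiling.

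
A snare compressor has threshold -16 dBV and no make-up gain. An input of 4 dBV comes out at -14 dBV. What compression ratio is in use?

10:1

Input overshoot = 4 − (-16) = 20 dB; output overshoot = -14 − (-16) = 2 dB.
Ratio = 20 / 2 = 10.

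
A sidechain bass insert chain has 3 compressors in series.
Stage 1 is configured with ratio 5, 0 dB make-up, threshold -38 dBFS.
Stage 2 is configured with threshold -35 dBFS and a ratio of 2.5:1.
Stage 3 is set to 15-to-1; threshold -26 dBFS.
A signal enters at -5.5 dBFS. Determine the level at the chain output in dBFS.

Stage 1: overshoot 32.5 dB → 32.5/5 = 6.5 dB → -31.5 dBFS.
Stage 2: 3.5 dB above -35 dBFS, reduced 2.5:1 to 1.4 dB above → -33.6 dBFS.
Stage 3: below threshold (-33.6 ≤ -26); passes unchanged; output -33.6 dBFS.

-33.6 dBFS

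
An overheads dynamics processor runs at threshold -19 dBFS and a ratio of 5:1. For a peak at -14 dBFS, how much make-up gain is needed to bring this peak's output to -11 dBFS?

Without make-up, output = threshold + overshoot/5 = -19 + 1 = -18 dBFS.
Gap to target: 7 dB.

7 dB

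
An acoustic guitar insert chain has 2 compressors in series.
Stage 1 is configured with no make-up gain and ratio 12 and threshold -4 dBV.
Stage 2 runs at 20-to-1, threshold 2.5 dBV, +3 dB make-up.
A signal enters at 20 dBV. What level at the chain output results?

1 dBV

Stage 1: 20 dBV is 24 dB over -4 dBV; at 12:1 that becomes 2 dB over, giving -2 dBV.
Stage 2: -2 dBV ≤ 2.5 dBV, so stage 2 doesn't engage; make-up brings it to 1 dBV.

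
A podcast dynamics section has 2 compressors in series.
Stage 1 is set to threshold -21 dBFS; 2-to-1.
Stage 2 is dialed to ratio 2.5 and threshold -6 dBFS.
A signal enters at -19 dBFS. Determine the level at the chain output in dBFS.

Stage 1: -19 dBFS is 2 dB over -21 dBFS; at 2:1 that becomes 1 dB over, giving -20 dBFS.
Stage 2: -20 dBFS ≤ -6 dBFS, so stage 2 doesn't engage; output -20 dBFS.

-20 dBFS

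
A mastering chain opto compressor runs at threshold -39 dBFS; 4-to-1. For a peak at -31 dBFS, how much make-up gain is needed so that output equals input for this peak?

Without make-up, output = threshold + overshoot/4 = -39 + 2 = -37 dBFS.
Gap to target: 6 dB.

6 dB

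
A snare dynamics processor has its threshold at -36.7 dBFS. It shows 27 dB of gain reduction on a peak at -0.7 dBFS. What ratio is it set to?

Input overshoot = -0.7 − (-36.7) = 36 dB.
Output overshoot = 36 − 27 = 9 dB.
Ratio = input overshoot / output overshoot = 36 / 9 = 4.

4:1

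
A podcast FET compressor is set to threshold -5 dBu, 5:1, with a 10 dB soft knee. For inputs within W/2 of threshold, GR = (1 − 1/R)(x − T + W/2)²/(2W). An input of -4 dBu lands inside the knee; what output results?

x − T + W/2 = -4 − (-5) + 5 = 6.
GR = (1 − 1/5) × 6² / 20 = 0.8 × 36 / 20 = 1.44 dB.
Output = -4 − 1.44 = -5.44 dBu.

-5.44 dBu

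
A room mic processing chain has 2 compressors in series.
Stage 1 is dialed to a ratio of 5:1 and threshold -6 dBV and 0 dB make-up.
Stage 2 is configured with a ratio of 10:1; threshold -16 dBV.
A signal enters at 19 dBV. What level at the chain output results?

-14.5 dBV

Stage 1: 19 dBV is 25 dB over -6 dBV; at 5:1 that becomes 5 dB over, giving -1 dBV.
Stage 2: overshoot 15 dB → 15/10 = 1.5 dB → -14.5 dBV.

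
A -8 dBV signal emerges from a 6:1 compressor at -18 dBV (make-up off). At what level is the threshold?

Gain reduction = -8 − (-18) = 10 dB; output overshoot = GR / (R − 1) = 10 / 5 = 2 dB.
Threshold = output − output overshoot = -18 − 2 = -20 dBV.

-20 dBV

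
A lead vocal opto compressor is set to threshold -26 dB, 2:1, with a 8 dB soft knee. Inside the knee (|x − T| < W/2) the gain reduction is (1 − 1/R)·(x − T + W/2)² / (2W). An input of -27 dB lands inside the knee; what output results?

-27.28125 dB

x − T + W/2 = -27 − (-26) + 4 = 3.
GR = (1 − 1/2) × 3² / 16 = 0.5 × 9 / 16 = 0.28125 dB.
Output = -27 − 0.28125 = -27.28125 dB.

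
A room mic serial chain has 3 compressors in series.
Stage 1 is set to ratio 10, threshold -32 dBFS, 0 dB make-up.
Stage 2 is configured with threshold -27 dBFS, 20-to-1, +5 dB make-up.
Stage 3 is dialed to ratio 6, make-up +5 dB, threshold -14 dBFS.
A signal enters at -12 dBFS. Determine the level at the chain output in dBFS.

-20 dBFS

Stage 1: -12 dBFS is 20 dB over -32 dBFS; at 10:1 that becomes 2 dB over, giving -30 dBFS.
Stage 2: below threshold (-30 ≤ -27); passes unchanged; make-up brings it to -25 dBFS.
Stage 3: -25 dBFS ≤ -14 dBFS, so stage 3 doesn't engage; make-up brings it to -20 dBFS.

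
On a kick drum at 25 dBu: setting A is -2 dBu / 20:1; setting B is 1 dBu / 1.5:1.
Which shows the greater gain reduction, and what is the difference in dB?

A, by 17.65 dB

A: 27 dB over, compressed to 1.35 dB over, so 25.65 dB of GR.
B: 24 dB over, compressed to 16 dB over, so 8 dB of GR.
A reduces 17.65 dB more.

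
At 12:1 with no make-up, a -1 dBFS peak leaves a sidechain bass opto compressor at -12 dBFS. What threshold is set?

Gain reduction = -1 − (-12) = 11 dB; output overshoot = GR / (R − 1) = 11 / 11 = 1 dB.
Threshold = output − output overshoot = -12 − 1 = -13 dBFS.

-13 dBFS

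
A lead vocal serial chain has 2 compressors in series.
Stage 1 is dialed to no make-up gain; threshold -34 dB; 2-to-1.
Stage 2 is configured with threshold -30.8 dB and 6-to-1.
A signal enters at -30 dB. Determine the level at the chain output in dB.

-32 dB

Stage 1: -30 dB is 4 dB over -34 dB; at 2:1 that becomes 2 dB over, giving -32 dB.
Stage 2: below threshold (-32 ≤ -30.8); passes unchanged; output -32 dB.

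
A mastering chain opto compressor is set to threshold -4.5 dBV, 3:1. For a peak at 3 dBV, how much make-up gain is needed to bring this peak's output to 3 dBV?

The peak compresses to -4.5 + 7.5/3 = -2 dBV.
To reach 3 dBV requires 3 − (-2) = 5 dB of make-up.

5 dB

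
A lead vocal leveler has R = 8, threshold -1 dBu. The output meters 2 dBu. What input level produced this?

23 dBu

Post-compression overshoot = 2 − (-1) = 3 dB.
Undo the ratio: input overshoot = 3 × 8 = 24 dB, giving input = 23 dBu.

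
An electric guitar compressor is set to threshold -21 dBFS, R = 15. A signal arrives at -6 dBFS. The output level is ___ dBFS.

-20 dBFS

Overshoot: -6 − (-21) = 15 dB.
The 15 dB excess becomes 1 dB after 15:1 reduction.
That puts the output at -20 dBFS.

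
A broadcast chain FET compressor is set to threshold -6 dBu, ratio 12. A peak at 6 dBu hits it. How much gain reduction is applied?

6 dBu exceeds the threshold by 12 dB.
A 12:1 ratio leaves 1 dB of that excess.
Gain reduction = 12 − 1 = 11 dB.

11 dB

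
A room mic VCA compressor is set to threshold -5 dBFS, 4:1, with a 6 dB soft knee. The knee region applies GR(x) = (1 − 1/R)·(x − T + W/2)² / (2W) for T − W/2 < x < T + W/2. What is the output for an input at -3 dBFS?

x − T + W/2 = -3 − (-5) + 3 = 5.
GR = (1 − 1/4) × 5² / 12 = 0.75 × 25 / 12 = 1.5625 dB.
Output = -3 − 1.5625 = -4.5625 dBFS.

-4.5625 dBFS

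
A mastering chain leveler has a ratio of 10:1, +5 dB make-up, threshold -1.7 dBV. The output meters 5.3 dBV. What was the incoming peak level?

18.3 dBV

Stripping the +5 dB make-up gives 0.3 dBV at the gain stage.
The compressed level sits 0.3 − (-1.7) = 2 dB over threshold.
Undo the ratio: input overshoot = 2 × 10 = 20 dB, giving input = 18.3 dBV.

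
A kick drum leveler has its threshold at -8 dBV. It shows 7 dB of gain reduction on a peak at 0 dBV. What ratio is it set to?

8:1

Input overshoot = 0 − (-8) = 8 dB.
Output overshoot = 8 − 7 = 1 dB.
Ratio = input overshoot / output overshoot = 8 / 1 = 8.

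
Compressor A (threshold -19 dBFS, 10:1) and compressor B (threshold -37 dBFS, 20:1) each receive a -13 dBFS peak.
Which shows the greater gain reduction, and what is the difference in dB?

A: overshoot 6 dB → output overshoot 0.6 dB → GR 5.4 dB.
B: overshoot 24 dB → output overshoot 1.2 dB → GR 22.8 dB.
B applies 17.4 dB more gain reduction.

B, by 17.4 dB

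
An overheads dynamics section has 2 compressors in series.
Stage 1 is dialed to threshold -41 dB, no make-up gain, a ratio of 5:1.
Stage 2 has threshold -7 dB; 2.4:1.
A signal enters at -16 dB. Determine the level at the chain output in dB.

-36 dB

Stage 1: -16 dB is 25 dB over -41 dB; at 5:1 that becomes 5 dB over, giving -36 dB.
Stage 2: -36 dB ≤ -7 dB, so stage 2 doesn't engage; output -36 dB.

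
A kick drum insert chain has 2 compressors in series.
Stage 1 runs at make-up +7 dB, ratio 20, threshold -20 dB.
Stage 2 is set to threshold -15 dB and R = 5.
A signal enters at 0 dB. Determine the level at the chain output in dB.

Stage 1: 20 dB above -20 dB, reduced 20:1 to 1 dB above → -19 dB; +7 dB make-up → -12 dB.
Stage 2: overshoot 3 dB → 3/5 = 0.6 dB → -14.4 dB.

-14.4 dB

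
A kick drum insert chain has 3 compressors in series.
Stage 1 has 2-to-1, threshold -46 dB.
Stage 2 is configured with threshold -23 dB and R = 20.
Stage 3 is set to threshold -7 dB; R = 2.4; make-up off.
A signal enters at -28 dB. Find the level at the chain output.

Stage 1: -28 dB is 18 dB over -46 dB; at 2:1 that becomes 9 dB over, giving -37 dB.
Stage 2: -37 dB ≤ -23 dB, so stage 2 doesn't engage; output -37 dB.
Stage 3: below threshold (-37 ≤ -7); passes unchanged; output -37 dB.

-37 dB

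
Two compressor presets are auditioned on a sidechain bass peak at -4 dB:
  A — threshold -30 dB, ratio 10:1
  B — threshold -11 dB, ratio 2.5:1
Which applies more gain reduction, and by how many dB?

A, by 19.2 dB

A: overshoot 26 dB → output overshoot 2.6 dB → GR 23.4 dB.
B: overshoot 7 dB → output overshoot 2.8 dB → GR 4.2 dB.
A applies 19.2 dB more gain reduction.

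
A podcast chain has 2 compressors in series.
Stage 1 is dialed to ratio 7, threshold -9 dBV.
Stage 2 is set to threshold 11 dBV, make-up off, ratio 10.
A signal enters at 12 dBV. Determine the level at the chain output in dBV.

Stage 1: 21 dB above -9 dBV, reduced 7:1 to 3 dB above → -6 dBV.
Stage 2: -6 dBV ≤ 11 dBV, so stage 2 doesn't engage; output -6 dBV.

-6 dBV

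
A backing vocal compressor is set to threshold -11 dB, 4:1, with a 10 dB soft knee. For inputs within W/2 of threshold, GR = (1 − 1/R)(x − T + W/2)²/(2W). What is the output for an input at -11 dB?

-11.9375 dB

x − T + W/2 = -11 − (-11) + 5 = 5.
GR = (1 − 1/4) × 5² / 20 = 0.75 × 25 / 20 = 0.9375 dB.
Output = -11 − 0.9375 = -11.9375 dB.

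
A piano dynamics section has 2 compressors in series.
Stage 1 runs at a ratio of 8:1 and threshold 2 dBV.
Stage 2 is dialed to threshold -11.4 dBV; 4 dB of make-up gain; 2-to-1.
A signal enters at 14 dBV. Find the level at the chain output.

Stage 1: 14 dBV is 12 dB over 2 dBV; at 8:1 that becomes 1.5 dB over, giving 3.5 dBV.
Stage 2: overshoot 14.9 dB → 14.9/2 = 7.45 dB → -3.95 dBV; +4 dB make-up → 0.05 dBV.

0.05 dBV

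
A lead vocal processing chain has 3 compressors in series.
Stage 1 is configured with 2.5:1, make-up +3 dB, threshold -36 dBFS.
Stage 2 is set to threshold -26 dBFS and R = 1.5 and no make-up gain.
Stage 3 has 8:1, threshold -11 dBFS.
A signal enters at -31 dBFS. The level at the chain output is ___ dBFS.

-31 dBFS

Stage 1: overshoot 5 dB → 5/2.5 = 2 dB → -34 dBFS; +3 dB make-up → -31 dBFS.
Stage 2: below threshold (-31 ≤ -26); passes unchanged; output -31 dBFS.
Stage 3: below threshold (-31 ≤ -11); passes unchanged; output -31 dBFS.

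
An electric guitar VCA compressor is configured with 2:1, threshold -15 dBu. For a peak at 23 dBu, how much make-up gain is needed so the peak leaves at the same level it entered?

19 dB

The peak compresses to -15 + 38/2 = 4 dBu.
To reach 23 dBu requires 23 − 4 = 19 dB of make-up.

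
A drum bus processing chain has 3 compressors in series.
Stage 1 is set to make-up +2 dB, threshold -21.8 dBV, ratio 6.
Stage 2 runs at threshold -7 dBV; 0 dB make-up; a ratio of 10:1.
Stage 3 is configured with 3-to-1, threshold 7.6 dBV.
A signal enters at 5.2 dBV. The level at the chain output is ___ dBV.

Stage 1: 27 dB above -21.8 dBV, reduced 6:1 to 4.5 dB above → -17.3 dBV; +2 dB make-up → -15.3 dBV.
Stage 2: -15.3 dBV is at or below the -7 dBV threshold — no compression; output -15.3 dBV.
Stage 3: below threshold (-15.3 ≤ 7.6); passes unchanged; output -15.3 dBV.

-15.3 dBV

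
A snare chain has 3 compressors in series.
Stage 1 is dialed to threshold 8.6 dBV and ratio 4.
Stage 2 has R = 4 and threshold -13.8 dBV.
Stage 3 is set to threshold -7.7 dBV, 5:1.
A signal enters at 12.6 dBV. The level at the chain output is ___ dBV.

Stage 1: 12.6 dBV is 4 dB over 8.6 dBV; at 4:1 that becomes 1 dB over, giving 9.6 dBV.
Stage 2: 23.4 dB above -13.8 dBV, reduced 4:1 to 5.85 dB above → -7.95 dBV.
Stage 3: -7.95 dBV ≤ -7.7 dBV, so stage 3 doesn't engage; output -7.95 dBV.

-7.95 dBV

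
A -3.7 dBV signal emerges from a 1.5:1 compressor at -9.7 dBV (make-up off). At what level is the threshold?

Input is 18 dB above T (since output overshoot × R = input overshoot: (-9.7 − T)·1.5 = -3.7 − T gives T = -21.7 dBV).
Check: -21.7 + (-3.7 − (-21.7))/1.5 = -21.7 + 12 = -9.7 dBV. ✓

-21.7 dBV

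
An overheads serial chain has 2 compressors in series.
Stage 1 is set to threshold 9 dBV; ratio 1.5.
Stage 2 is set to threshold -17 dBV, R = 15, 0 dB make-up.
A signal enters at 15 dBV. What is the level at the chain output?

Stage 1: overshoot 6 dB → 6/1.5 = 4 dB → 13 dBV.
Stage 2: overshoot 30 dB → 30/15 = 2 dB → -15 dBV.

-15 dBV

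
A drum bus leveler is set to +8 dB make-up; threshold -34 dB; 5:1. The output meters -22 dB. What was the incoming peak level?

Before make-up, the level was -22 − 8 = -30 dB.
The compressed level sits -30 − (-34) = 4 dB over threshold.
Undo the ratio: input overshoot = 4 × 5 = 20 dB, giving input = -14 dB.

-14 dB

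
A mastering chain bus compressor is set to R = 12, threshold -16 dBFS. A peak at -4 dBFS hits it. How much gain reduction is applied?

11 dB

Overshoot = -4 − (-16) = 12 dB.
At 12:1, output sits 12/12 = 1 dB above threshold.
So the signal is attenuated by 12 − 1 = 11 dB.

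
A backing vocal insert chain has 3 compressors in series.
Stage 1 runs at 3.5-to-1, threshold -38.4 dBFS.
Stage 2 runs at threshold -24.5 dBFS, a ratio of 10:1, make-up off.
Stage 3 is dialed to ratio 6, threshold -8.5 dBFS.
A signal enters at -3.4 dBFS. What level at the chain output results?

-28.4 dBFS

Stage 1: 35 dB above -38.4 dBFS, reduced 3.5:1 to 10 dB above → -28.4 dBFS.
Stage 2: -28.4 dBFS is at or below the -24.5 dBFS threshold — no compression; output -28.4 dBFS.
Stage 3: -28.4 dBFS is at or below the -8.5 dBFS threshold — no compression; output -28.4 dBFS.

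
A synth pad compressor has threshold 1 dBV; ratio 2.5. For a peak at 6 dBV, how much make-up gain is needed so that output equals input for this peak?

Without make-up, output = threshold + overshoot/2.5 = 1 + 2 = 3 dBV.
Gap to target: 3 dB.

3 dB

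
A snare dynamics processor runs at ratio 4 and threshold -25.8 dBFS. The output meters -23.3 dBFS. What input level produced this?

-15.8 dBFS

The compressed level sits -23.3 − (-25.8) = 2.5 dB over threshold.
Undo the ratio: input overshoot = 2.5 × 4 = 10 dB, giving input = -15.8 dBFS.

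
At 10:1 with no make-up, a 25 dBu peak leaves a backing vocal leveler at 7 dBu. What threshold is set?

5 dBu

Let T be the threshold. Output overshoot = (input overshoot)/R, so 7 − T = (25 − T)/10.
10·(7 − T) = 25 − T → 9·T = 70 − 25 = 45.
T = 45/9 = 5 dBu.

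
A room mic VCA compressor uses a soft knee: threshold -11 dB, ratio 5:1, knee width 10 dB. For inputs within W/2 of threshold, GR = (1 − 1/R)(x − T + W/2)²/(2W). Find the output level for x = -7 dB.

x − T + W/2 = -7 − (-11) + 5 = 9.
GR = (1 − 1/5) × 9² / 20 = 0.8 × 81 / 20 = 3.24 dB.
Output = -7 − 3.24 = -10.24 dB.

-10.24 dB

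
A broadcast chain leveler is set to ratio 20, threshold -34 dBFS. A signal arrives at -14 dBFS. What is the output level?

-33 dBFS

-14 dBFS sits 20 dB over threshold.
The 20 dB excess becomes 1 dB after 20:1 reduction.
Output = -34 + 1 = -33 dBFS.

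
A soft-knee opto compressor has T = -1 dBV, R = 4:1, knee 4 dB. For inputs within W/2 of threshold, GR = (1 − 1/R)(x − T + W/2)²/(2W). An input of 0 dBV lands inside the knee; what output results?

-0.84375 dBV

x − T + W/2 = 0 − (-1) + 2 = 3.
GR = (1 − 1/4) × 3² / 8 = 0.75 × 9 / 8 = 0.84375 dB.
Output = 0 − 0.84375 = -0.84375 dBV.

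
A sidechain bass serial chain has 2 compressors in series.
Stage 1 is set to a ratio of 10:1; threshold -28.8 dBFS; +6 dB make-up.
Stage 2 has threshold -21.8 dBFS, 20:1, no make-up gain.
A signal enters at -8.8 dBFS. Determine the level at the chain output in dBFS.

Stage 1: 20 dB above -28.8 dBFS, reduced 10:1 to 2 dB above → -26.8 dBFS; +6 dB make-up → -20.8 dBFS.
Stage 2: -20.8 dBFS is 1 dB over -21.8 dBFS; at 20:1 that becomes 0.05 dB over, giving -21.75 dBFS.

-21.75 dBFS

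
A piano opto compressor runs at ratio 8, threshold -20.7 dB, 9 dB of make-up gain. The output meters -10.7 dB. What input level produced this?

-12.7 dB

Before make-up, the level was -10.7 − 9 = -19.7 dB.
Post-compression overshoot = -19.7 − (-20.7) = 1 dB.
Undo the ratio: input overshoot = 1 × 8 = 8 dB, giving input = -12.7 dB.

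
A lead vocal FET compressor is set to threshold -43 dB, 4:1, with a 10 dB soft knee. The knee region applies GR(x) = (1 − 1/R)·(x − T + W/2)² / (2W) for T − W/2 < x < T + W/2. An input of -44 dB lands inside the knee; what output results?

-44.6 dB

x − T + W/2 = -44 − (-43) + 5 = 4.
GR = (1 − 1/4) × 4² / 20 = 0.75 × 16 / 20 = 0.6 dB.
Output = -44 − 0.6 = -44.6 dB.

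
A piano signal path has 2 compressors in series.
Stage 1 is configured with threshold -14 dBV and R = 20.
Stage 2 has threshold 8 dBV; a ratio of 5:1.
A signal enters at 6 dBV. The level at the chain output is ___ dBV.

Stage 1: overshoot 20 dB → 20/20 = 1 dB → -13 dBV.
Stage 2: -13 dBV is at or below the 8 dBV threshold — no compression; output -13 dBV.

-13 dBV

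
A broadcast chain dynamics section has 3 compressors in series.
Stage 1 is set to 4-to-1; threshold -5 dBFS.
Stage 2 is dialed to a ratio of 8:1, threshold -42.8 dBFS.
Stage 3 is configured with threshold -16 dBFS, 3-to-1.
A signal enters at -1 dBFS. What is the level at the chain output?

Stage 1: -1 dBFS is 4 dB over -5 dBFS; at 4:1 that becomes 1 dB over, giving -4 dBFS.
Stage 2: -4 dBFS is 38.8 dB over -42.8 dBFS; at 8:1 that becomes 4.85 dB over, giving -37.95 dBFS.
Stage 3: below threshold (-37.95 ≤ -16); passes unchanged; output -37.95 dBFS.

-37.95 dBFS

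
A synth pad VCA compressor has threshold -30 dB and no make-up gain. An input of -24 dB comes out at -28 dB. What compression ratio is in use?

3:1

Input overshoot = -24 − (-30) = 6 dB; output overshoot = -28 − (-30) = 2 dB.
Ratio = 6 / 2 = 3.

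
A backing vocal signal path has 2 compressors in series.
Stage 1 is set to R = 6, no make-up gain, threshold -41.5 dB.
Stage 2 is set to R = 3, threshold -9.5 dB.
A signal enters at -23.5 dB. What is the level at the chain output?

-38.5 dB

Stage 1: 18 dB above -41.5 dB, reduced 6:1 to 3 dB above → -38.5 dB.
Stage 2: below threshold (-38.5 ≤ -9.5); passes unchanged; output -38.5 dB.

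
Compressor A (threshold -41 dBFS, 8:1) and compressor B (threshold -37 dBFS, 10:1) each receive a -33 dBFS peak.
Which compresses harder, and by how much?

A: 8 dB over, compressed to 1 dB over, so 7 dB of GR.
B: 4 dB over, compressed to 0.4 dB over, so 3.6 dB of GR.
A applies 3.4 dB more gain reduction.

A, by 3.4 dB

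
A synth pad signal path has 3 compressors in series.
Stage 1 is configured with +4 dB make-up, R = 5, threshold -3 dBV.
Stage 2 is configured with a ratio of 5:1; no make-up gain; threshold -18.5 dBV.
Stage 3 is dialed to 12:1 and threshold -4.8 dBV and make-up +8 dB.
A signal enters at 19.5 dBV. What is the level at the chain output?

Stage 1: overshoot 22.5 dB → 22.5/5 = 4.5 dB → 1.5 dBV; +4 dB make-up → 5.5 dBV.
Stage 2: 5.5 dBV is 24 dB over -18.5 dBV; at 5:1 that becomes 4.8 dB over, giving -13.7 dBV.
Stage 3: -13.7 dBV is at or below the -4.8 dBV threshold — no compression; make-up brings it to -5.7 dBV.

-5.7 dBV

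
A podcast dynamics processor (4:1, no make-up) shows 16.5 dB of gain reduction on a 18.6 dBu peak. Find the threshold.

Input is 22 dB above T (since output overshoot × R = input overshoot: (2.1 − T)·4 = 18.6 − T gives T = -3.4 dBu).
Check: -3.4 + (18.6 − (-3.4))/4 = -3.4 + 5.5 = 2.1 dBu. ✓

-3.4 dBu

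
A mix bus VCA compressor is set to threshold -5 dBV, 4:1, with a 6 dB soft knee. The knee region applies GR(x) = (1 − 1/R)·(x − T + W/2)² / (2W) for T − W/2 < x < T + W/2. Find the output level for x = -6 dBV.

-6.25 dBV

x − T + W/2 = -6 − (-5) + 3 = 2.
GR = (1 − 1/4) × 2² / 12 = 0.75 × 4 / 12 = 0.25 dB.
Output = -6 − 0.25 = -6.25 dBV.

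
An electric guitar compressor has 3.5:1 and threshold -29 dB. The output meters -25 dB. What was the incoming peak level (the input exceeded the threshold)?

-15 dB

The compressed level sits -25 − (-29) = 4 dB over threshold.
Before 3.5:1 compression the overshoot was 4 × 3.5 = 14 dB, so input = -29 + 14 = -15 dB.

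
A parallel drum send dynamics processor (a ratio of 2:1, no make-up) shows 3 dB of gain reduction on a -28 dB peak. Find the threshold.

Let T be the threshold. Output overshoot = (input overshoot)/R, so -31 − T = (-28 − T)/2.
2·(-31 − T) = -28 − T → 1·T = -62 − (-28) = -34.
T = -34/1 = -34 dB.

-34 dB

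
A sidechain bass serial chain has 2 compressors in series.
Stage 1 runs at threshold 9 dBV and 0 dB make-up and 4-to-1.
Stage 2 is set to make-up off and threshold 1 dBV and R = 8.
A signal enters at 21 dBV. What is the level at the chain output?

Stage 1: 12 dB above 9 dBV, reduced 4:1 to 3 dB above → 12 dBV.
Stage 2: 12 dBV is 11 dB over 1 dBV; at 8:1 that becomes 1.375 dB over, giving 2.375 dBV.

2.375 dBV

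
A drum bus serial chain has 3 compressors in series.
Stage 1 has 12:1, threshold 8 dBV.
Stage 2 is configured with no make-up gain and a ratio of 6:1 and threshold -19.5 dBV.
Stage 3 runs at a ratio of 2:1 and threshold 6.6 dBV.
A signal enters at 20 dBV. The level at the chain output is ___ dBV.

-14.75 dBV

Stage 1: 20 dBV is 12 dB over 8 dBV; at 12:1 that becomes 1 dB over, giving 9 dBV.
Stage 2: 28.5 dB above -19.5 dBV, reduced 6:1 to 4.75 dB above → -14.75 dBV.
Stage 3: -14.75 dBV is at or below the 6.6 dBV threshold — no compression; output -14.75 dBV.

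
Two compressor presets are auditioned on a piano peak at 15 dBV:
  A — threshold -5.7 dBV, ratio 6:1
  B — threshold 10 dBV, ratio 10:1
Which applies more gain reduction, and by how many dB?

A: overshoot 20.7 dB → output overshoot 3.45 dB → GR 17.25 dB.
B: overshoot 5 dB → output overshoot 0.5 dB → GR 4.5 dB.
A reduces 12.75 dB more.

A, by 12.75 dB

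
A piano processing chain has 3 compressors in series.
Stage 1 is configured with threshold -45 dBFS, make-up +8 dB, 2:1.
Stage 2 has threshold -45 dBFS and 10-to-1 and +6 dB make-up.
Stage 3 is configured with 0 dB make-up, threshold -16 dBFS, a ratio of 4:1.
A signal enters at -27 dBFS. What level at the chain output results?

-37.3 dBFS

Stage 1: overshoot 18 dB → 18/2 = 9 dB → -36 dBFS; +8 dB make-up → -28 dBFS.
Stage 2: overshoot 17 dB → 17/10 = 1.7 dB → -43.3 dBFS; +6 dB make-up → -37.3 dBFS.
Stage 3: -37.3 dBFS ≤ -16 dBFS, so stage 3 doesn't engage; output -37.3 dBFS.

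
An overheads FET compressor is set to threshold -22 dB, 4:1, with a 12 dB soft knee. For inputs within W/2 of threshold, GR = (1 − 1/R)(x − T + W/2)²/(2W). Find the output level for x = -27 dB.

x − T + W/2 = -27 − (-22) + 6 = 1.
GR = (1 − 1/4) × 1² / 24 = 0.75 × 1 / 24 = 0.03125 dB.
Output = -27 − 0.03125 = -27.03125 dB.

-27.03125 dB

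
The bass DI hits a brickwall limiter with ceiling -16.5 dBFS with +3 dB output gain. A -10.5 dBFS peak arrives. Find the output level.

The limiter clamps the peak to its -16.5 dBFS ceiling.
Output gain then adds 3 dB: -16.5 + 3 = -13.5 dBFS.

-13.5 dBFS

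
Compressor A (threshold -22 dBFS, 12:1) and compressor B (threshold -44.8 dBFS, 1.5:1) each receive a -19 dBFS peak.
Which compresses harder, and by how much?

A: overshoot 3 dB → output overshoot 0.25 dB → GR 2.75 dB.
B: overshoot 25.8 dB → output overshoot 17.2 dB → GR 8.6 dB.
B reduces 5.85 dB more.

B, by 5.85 dB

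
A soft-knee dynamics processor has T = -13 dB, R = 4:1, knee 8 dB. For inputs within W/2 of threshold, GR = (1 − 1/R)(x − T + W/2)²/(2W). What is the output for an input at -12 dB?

x − T + W/2 = -12 − (-13) + 4 = 5.
GR = (1 − 1/4) × 5² / 16 = 0.75 × 25 / 16 = 1.171875 dB.
Output = -12 − 1.171875 = -13.171875 dB.

-13.171875 dB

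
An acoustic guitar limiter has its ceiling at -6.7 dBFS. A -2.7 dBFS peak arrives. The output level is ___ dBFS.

-6.7 dBFS

A brickwall limiter is an ∞:1 compressor: any input above the ceiling is clamped to -6.7 dBFS.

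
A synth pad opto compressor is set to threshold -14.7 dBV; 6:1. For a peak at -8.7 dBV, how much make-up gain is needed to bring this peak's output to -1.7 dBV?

The peak compresses to -14.7 + 6/6 = -13.7 dBV.
To reach -1.7 dBV requires -1.7 − (-13.7) = 12 dB of make-up.

12 dB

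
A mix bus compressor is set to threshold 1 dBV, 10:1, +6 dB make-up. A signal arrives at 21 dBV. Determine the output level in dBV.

9 dBV

Overshoot: 21 − 1 = 20 dB.
10:1 compression reduces that to 20/10 = 2 dB over.
Output = 1 + 2 = 3 dBV; make-up adds 6 dB, giving 9 dBV.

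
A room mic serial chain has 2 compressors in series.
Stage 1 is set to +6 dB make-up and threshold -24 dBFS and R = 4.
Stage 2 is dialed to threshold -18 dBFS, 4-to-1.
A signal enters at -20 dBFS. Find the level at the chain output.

Stage 1: -20 dBFS is 4 dB over -24 dBFS; at 4:1 that becomes 1 dB over, giving -23 dBFS; +6 dB make-up → -17 dBFS.
Stage 2: 1 dB above -18 dBFS, reduced 4:1 to 0.25 dB above → -17.75 dBFS.

-17.75 dBFS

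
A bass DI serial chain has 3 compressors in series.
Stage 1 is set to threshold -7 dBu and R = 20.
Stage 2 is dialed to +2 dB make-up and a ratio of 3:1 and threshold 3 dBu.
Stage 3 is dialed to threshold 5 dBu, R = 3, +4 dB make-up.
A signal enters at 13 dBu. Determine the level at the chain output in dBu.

0 dBu

Stage 1: 13 dBu is 20 dB over -7 dBu; at 20:1 that becomes 1 dB over, giving -6 dBu.
Stage 2: below threshold (-6 ≤ 3); passes unchanged; make-up brings it to -4 dBu.
Stage 3: -4 dBu ≤ 5 dBu, so stage 3 doesn't engage; make-up brings it to 0 dBu.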